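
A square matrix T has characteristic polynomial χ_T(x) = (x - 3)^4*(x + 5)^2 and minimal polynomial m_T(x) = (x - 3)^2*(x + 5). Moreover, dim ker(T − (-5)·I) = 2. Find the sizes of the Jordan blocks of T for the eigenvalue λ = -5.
Block sizes for λ = -5: [1, 1]

Step 1 — from the characteristic polynomial, algebraic multiplicity of λ = -5 is 2. From dim ker(T − (-5)·I) = 2, there are exactly 2 Jordan blocks for λ = -5.
Step 2 — from the minimal polynomial, the factor (x + 5) tells us the largest block for λ = -5 has size 1.
Step 3 — with total size 2, 2 blocks, and largest block 1, the block sizes (in nonincreasing order) are [1, 1].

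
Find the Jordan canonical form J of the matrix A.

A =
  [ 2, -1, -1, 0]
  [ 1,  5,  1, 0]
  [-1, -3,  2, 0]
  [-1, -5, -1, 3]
J_3(3) ⊕ J_1(3)

The characteristic polynomial is
  det(x·I − A) = x^4 - 12*x^3 + 54*x^2 - 108*x + 81 = (x - 3)^4

Eigenvalues and multiplicities (the geometric multiplicity of λ is n − rank(A − λI), which equals the number of Jordan blocks for λ):
  λ = 3: algebraic multiplicity = 4, geometric multiplicity = 2

Determining the block sizes for each eigenvalue:
  λ = 3: with am = 4 and gm = 2, the partition is not yet determined (e.g. several partitions of 4 into 2 parts exist). Let N = A − (3)·I. Computing rank(N^1) = 2, rank(N^2) = 1, rank(N^3) = 0; the number of blocks of size ≥ j is rank(N^{j−1}) − rank(N^j), giving [2, 1, 1]. So we have 1 block(s) of size 3, 1 block(s) of size 1 → block sizes [3, 1]

Assembling the blocks gives a Jordan form
J =
  [3, 1, 0, 0]
  [0, 3, 1, 0]
  [0, 0, 3, 0]
  [0, 0, 0, 3]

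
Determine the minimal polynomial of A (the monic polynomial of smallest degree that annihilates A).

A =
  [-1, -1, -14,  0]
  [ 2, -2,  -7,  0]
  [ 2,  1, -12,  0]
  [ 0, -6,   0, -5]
x^3 + 15*x^2 + 75*x + 125

The characteristic polynomial is χ_A(x) = (x + 5)^4, so the eigenvalues are known. The minimal polynomial is
  m_A(x) = Π_λ (x − λ)^{k_λ}
where k_λ is the size of the *largest* Jordan block for λ (equivalently, the smallest k with (A − λI)^k v = 0 for every generalised eigenvector v of λ).

  λ = -5: largest Jordan block has size 3, contributing (x + 5)^3

So m_A(x) = (x + 5)^3 = x^3 + 15*x^2 + 75*x + 125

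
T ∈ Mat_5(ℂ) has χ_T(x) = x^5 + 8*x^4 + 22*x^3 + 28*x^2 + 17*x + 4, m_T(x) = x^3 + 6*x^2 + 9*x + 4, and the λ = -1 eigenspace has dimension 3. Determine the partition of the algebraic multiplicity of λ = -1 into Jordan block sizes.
Block sizes for λ = -1: [2, 1, 1]

Step 1 — from the characteristic polynomial, algebraic multiplicity of λ = -1 is 4. From dim ker(T − (-1)·I) = 3, there are exactly 3 Jordan blocks for λ = -1.
Step 2 — from the minimal polynomial, the factor (x + 1)^2 tells us the largest block for λ = -1 has size 2.
Step 3 — with total size 4, 3 blocks, and largest block 2, the block sizes (in nonincreasing order) are [2, 1, 1].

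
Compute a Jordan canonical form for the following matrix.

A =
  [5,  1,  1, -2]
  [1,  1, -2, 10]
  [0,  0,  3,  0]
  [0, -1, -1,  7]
J_1(3) ⊕ J_2(4) ⊕ J_1(5)

The characteristic polynomial is
  det(x·I − A) = x^4 - 16*x^3 + 95*x^2 - 248*x + 240 = (x - 5)*(x - 4)^2*(x - 3)

Eigenvalues and multiplicities (the geometric multiplicity of λ is n − rank(A − λI), which equals the number of Jordan blocks for λ):
  λ = 3: algebraic multiplicity = 1, geometric multiplicity = 1
  λ = 4: algebraic multiplicity = 2, geometric multiplicity = 1
  λ = 5: algebraic multiplicity = 1, geometric multiplicity = 1

Determining the block sizes for each eigenvalue:
  λ = 3: one block (gm = 1), so the single block has size am = 1 → block sizes [1]
  λ = 4: one block (gm = 1), so the single block has size am = 2 → block sizes [2]
  λ = 5: one block (gm = 1), so the single block has size am = 1 → block sizes [1]

Assembling the blocks gives a Jordan form
J =
  [3, 0, 0, 0]
  [0, 4, 1, 0]
  [0, 0, 4, 0]
  [0, 0, 0, 5]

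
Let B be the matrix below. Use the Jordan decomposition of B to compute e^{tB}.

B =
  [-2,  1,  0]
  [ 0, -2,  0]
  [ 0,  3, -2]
e^{tB} =
  [exp(-2*t), t*exp(-2*t), 0]
  [0, exp(-2*t), 0]
  [0, 3*t*exp(-2*t), exp(-2*t)]

Strategy: write B = P · J · P⁻¹ where J is a Jordan canonical form, so e^{tB} = P · e^{tJ} · P⁻¹, and e^{tJ} can be computed block-by-block.

B has Jordan form
J =
  [-2,  1,  0]
  [ 0, -2,  0]
  [ 0,  0, -2]
(up to reordering of blocks).

Per-block formulas:
  For a 2×2 Jordan block J_2(-2): exp(t · J_2(-2)) = e^(-2t)·(I + t·N), where N is the 2×2 nilpotent shift.
  For a 1×1 block at λ = -2: exp(t · [-2]) = [e^(-2t)].

After assembling e^{tJ} and conjugating by P, we get:

e^{tB} =
  [exp(-2*t), t*exp(-2*t), 0]
  [0, exp(-2*t), 0]
  [0, 3*t*exp(-2*t), exp(-2*t)]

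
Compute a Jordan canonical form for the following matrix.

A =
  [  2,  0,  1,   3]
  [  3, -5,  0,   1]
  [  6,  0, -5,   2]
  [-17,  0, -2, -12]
J_3(-5) ⊕ J_1(-5)

The characteristic polynomial is
  det(x·I − A) = x^4 + 20*x^3 + 150*x^2 + 500*x + 625 = (x + 5)^4

Eigenvalues and multiplicities (the geometric multiplicity of λ is n − rank(A − λI), which equals the number of Jordan blocks for λ):
  λ = -5: algebraic multiplicity = 4, geometric multiplicity = 2

Determining the block sizes for each eigenvalue:
  λ = -5: with am = 4 and gm = 2, the partition is not yet determined (e.g. several partitions of 4 into 2 parts exist). Let N = A − (-5)·I. Computing rank(N^1) = 2, rank(N^2) = 1, rank(N^3) = 0; the number of blocks of size ≥ j is rank(N^{j−1}) − rank(N^j), giving [2, 1, 1]. So we have 1 block(s) of size 3, 1 block(s) of size 1 → block sizes [3, 1]

Assembling the blocks gives a Jordan form
J =
  [-5,  1,  0,  0]
  [ 0, -5,  1,  0]
  [ 0,  0, -5,  0]
  [ 0,  0,  0, -5]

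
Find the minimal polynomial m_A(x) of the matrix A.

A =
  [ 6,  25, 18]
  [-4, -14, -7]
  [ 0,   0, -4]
x^3 + 12*x^2 + 48*x + 64

The characteristic polynomial is χ_A(x) = (x + 4)^3, so the eigenvalues are known. The minimal polynomial is
  m_A(x) = Π_λ (x − λ)^{k_λ}
where k_λ is the size of the *largest* Jordan block for λ (equivalently, the smallest k with (A − λI)^k v = 0 for every generalised eigenvector v of λ).

  λ = -4: largest Jordan block has size 3, contributing (x + 4)^3

So m_A(x) = (x + 4)^3 = x^3 + 12*x^2 + 48*x + 64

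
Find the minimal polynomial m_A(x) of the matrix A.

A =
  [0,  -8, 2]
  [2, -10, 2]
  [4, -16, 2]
x^2 + 6*x + 8

The characteristic polynomial is χ_A(x) = (x + 2)^2*(x + 4), so the eigenvalues are known. The minimal polynomial is
  m_A(x) = Π_λ (x − λ)^{k_λ}
where k_λ is the size of the *largest* Jordan block for λ (equivalently, the smallest k with (A − λI)^k v = 0 for every generalised eigenvector v of λ).

  λ = -4: largest Jordan block has size 1, contributing (x + 4)
  λ = -2: largest Jordan block has size 1, contributing (x + 2)

So m_A(x) = (x + 2)*(x + 4) = x^2 + 6*x + 8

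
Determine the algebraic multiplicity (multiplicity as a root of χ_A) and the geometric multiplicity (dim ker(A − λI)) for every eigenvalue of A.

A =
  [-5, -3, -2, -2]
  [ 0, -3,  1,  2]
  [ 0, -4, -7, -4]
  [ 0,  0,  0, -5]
λ = -5: alg = 4, geom = 2

Step 1 — factor the characteristic polynomial to read off the algebraic multiplicities:
  χ_A(x) = (x + 5)^4

Step 2 — compute geometric multiplicities via the rank-nullity identity g(λ) = n − rank(A − λI):
  rank(A − (-5)·I) = 2, so dim ker(A − (-5)·I) = n − 2 = 2

Summary:
  λ = -5: algebraic multiplicity = 4, geometric multiplicity = 2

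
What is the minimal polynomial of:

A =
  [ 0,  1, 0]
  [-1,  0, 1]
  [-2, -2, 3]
x^3 - 3*x^2 + 3*x - 1

The characteristic polynomial is χ_A(x) = (x - 1)^3, so the eigenvalues are known. The minimal polynomial is
  m_A(x) = Π_λ (x − λ)^{k_λ}
where k_λ is the size of the *largest* Jordan block for λ (equivalently, the smallest k with (A − λI)^k v = 0 for every generalised eigenvector v of λ).

  λ = 1: largest Jordan block has size 3, contributing (x − 1)^3

So m_A(x) = (x - 1)^3 = x^3 - 3*x^2 + 3*x - 1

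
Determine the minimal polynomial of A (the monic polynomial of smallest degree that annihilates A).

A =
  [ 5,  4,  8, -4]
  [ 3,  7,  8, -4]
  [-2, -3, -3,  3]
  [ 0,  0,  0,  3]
x^3 - 9*x^2 + 27*x - 27

The characteristic polynomial is χ_A(x) = (x - 3)^4, so the eigenvalues are known. The minimal polynomial is
  m_A(x) = Π_λ (x − λ)^{k_λ}
where k_λ is the size of the *largest* Jordan block for λ (equivalently, the smallest k with (A − λI)^k v = 0 for every generalised eigenvector v of λ).

  λ = 3: largest Jordan block has size 3, contributing (x − 3)^3

So m_A(x) = (x - 3)^3 = x^3 - 9*x^2 + 27*x - 27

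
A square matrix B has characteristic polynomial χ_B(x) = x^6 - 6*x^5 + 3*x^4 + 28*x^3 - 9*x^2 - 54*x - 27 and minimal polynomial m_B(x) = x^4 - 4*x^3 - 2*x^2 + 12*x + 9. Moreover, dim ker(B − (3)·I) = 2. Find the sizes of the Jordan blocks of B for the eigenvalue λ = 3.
Block sizes for λ = 3: [2, 1]

Step 1 — from the characteristic polynomial, algebraic multiplicity of λ = 3 is 3. From dim ker(B − (3)·I) = 2, there are exactly 2 Jordan blocks for λ = 3.
Step 2 — from the minimal polynomial, the factor (x − 3)^2 tells us the largest block for λ = 3 has size 2.
Step 3 — with total size 3, 2 blocks, and largest block 2, the block sizes (in nonincreasing order) are [2, 1].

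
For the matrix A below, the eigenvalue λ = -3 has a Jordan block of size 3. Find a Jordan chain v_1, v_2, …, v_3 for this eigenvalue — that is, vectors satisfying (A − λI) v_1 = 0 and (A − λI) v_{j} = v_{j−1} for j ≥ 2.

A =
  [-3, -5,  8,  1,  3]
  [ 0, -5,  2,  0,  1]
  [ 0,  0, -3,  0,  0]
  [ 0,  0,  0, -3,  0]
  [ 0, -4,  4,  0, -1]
A Jordan chain for λ = -3 of length 3:
v_1 = (-2, 0, 0, 0, 0)ᵀ
v_2 = (-5, -2, 0, 0, -4)ᵀ
v_3 = (0, 1, 0, 0, 0)ᵀ

Let N = A − (-3)·I. We want v_3 with N^3 v_3 = 0 but N^2 v_3 ≠ 0; then v_{j-1} := N · v_j for j = 3, …, 2.

Pick v_3 = (0, 1, 0, 0, 0)ᵀ.
Then v_2 = N · v_3 = (-5, -2, 0, 0, -4)ᵀ.
Then v_1 = N · v_2 = (-2, 0, 0, 0, 0)ᵀ.

Sanity check: (A − (-3)·I) v_1 = (0, 0, 0, 0, 0)ᵀ = 0. ✓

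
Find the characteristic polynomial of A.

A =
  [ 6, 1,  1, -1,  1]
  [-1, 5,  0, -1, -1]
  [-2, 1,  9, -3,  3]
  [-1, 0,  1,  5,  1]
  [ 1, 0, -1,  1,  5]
x^5 - 30*x^4 + 360*x^3 - 2160*x^2 + 6480*x - 7776

Expanding det(x·I − A) (e.g. by cofactor expansion or by noting that A is similar to its Jordan form J, which has the same characteristic polynomial as A) gives
  χ_A(x) = x^5 - 30*x^4 + 360*x^3 - 2160*x^2 + 6480*x - 7776
which factors as (x - 6)^5. The eigenvalues (with algebraic multiplicities) are λ = 6 with multiplicity 5.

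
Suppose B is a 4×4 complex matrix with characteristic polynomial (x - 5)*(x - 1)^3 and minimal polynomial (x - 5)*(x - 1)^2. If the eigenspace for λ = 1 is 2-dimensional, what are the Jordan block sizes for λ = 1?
Block sizes for λ = 1: [2, 1]

Step 1 — from the characteristic polynomial, algebraic multiplicity of λ = 1 is 3. From dim ker(B − (1)·I) = 2, there are exactly 2 Jordan blocks for λ = 1.
Step 2 — from the minimal polynomial, the factor (x − 1)^2 tells us the largest block for λ = 1 has size 2.
Step 3 — with total size 3, 2 blocks, and largest block 2, the block sizes (in nonincreasing order) are [2, 1].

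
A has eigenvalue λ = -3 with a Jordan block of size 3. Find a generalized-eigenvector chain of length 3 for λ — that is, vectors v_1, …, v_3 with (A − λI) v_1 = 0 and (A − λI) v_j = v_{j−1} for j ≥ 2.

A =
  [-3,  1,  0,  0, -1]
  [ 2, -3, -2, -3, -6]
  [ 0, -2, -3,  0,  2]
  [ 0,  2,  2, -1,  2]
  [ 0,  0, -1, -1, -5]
A Jordan chain for λ = -3 of length 3:
v_1 = (2, 0, -4, 4, 0)ᵀ
v_2 = (0, 2, 0, 0, 0)ᵀ
v_3 = (1, 0, 0, 0, 0)ᵀ

Let N = A − (-3)·I. We want v_3 with N^3 v_3 = 0 but N^2 v_3 ≠ 0; then v_{j-1} := N · v_j for j = 3, …, 2.

Pick v_3 = (1, 0, 0, 0, 0)ᵀ.
Then v_2 = N · v_3 = (0, 2, 0, 0, 0)ᵀ.
Then v_1 = N · v_2 = (2, 0, -4, 4, 0)ᵀ.

Sanity check: (A − (-3)·I) v_1 = (0, 0, 0, 0, 0)ᵀ = 0. ✓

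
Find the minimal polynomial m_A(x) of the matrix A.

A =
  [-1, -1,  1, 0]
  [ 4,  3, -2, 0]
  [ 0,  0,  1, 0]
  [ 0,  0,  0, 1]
x^2 - 2*x + 1

The characteristic polynomial is χ_A(x) = (x - 1)^4, so the eigenvalues are known. The minimal polynomial is
  m_A(x) = Π_λ (x − λ)^{k_λ}
where k_λ is the size of the *largest* Jordan block for λ (equivalently, the smallest k with (A − λI)^k v = 0 for every generalised eigenvector v of λ).

  λ = 1: largest Jordan block has size 2, contributing (x − 1)^2

So m_A(x) = (x - 1)^2 = x^2 - 2*x + 1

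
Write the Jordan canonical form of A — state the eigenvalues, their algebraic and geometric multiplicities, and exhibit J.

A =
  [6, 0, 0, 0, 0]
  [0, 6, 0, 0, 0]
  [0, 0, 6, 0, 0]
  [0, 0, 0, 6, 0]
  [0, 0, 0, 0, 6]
J_1(6) ⊕ J_1(6) ⊕ J_1(6) ⊕ J_1(6) ⊕ J_1(6)

The characteristic polynomial is
  det(x·I − A) = x^5 - 30*x^4 + 360*x^3 - 2160*x^2 + 6480*x - 7776 = (x - 6)^5

Eigenvalues and multiplicities (the geometric multiplicity of λ is n − rank(A − λI), which equals the number of Jordan blocks for λ):
  λ = 6: algebraic multiplicity = 5, geometric multiplicity = 5

Determining the block sizes for each eigenvalue:
  λ = 6: gm = am = 5, so every block has size 1 → block sizes [1, 1, 1, 1, 1]

Assembling the blocks gives a Jordan form
J =
  [6, 0, 0, 0, 0]
  [0, 6, 0, 0, 0]
  [0, 0, 6, 0, 0]
  [0, 0, 0, 6, 0]
  [0, 0, 0, 0, 6]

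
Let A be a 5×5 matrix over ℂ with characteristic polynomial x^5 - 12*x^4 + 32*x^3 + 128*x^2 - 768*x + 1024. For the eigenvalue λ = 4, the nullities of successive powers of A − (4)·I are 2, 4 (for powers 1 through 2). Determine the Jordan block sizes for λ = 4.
Block sizes for λ = 4: [2, 2]

From the dimensions of kernels of powers, the number of Jordan blocks of size at least j is d_j − d_{j−1} where d_j = dim ker(N^j) (with d_0 = 0). Computing the differences gives [2, 2].
The number of blocks of size exactly k is (#blocks of size ≥ k) − (#blocks of size ≥ k + 1), so the partition is: 2 block(s) of size 2.
In nonincreasing order the block sizes are [2, 2].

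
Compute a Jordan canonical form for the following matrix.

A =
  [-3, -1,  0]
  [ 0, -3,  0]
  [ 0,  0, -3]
J_2(-3) ⊕ J_1(-3)

The characteristic polynomial is
  det(x·I − A) = x^3 + 9*x^2 + 27*x + 27 = (x + 3)^3

Eigenvalues and multiplicities (the geometric multiplicity of λ is n − rank(A − λI), which equals the number of Jordan blocks for λ):
  λ = -3: algebraic multiplicity = 3, geometric multiplicity = 2

Determining the block sizes for each eigenvalue:
  λ = -3: 2 blocks summing to 3 forces exactly one block of size 2 and the rest size 1 → block sizes [2, 1]

Assembling the blocks gives a Jordan form
J =
  [-3,  1,  0]
  [ 0, -3,  0]
  [ 0,  0, -3]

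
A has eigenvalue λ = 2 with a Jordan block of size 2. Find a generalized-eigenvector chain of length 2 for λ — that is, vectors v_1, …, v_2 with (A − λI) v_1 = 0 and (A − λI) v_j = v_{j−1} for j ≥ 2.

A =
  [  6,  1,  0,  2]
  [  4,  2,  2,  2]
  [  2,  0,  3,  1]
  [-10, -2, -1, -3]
A Jordan chain for λ = 2 of length 2:
v_1 = (4, 4, 2, -10)ᵀ
v_2 = (1, 0, 0, 0)ᵀ

Let N = A − (2)·I. We want v_2 with N^2 v_2 = 0 but N^1 v_2 ≠ 0; then v_{j-1} := N · v_j for j = 2, …, 2.

Pick v_2 = (1, 0, 0, 0)ᵀ.
Then v_1 = N · v_2 = (4, 4, 2, -10)ᵀ.

Sanity check: (A − (2)·I) v_1 = (0, 0, 0, 0)ᵀ = 0. ✓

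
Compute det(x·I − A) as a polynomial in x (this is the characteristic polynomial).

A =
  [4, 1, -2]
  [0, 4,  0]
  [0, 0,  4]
x^3 - 12*x^2 + 48*x - 64

Expanding det(x·I − A) (e.g. by cofactor expansion or by noting that A is similar to its Jordan form J, which has the same characteristic polynomial as A) gives
  χ_A(x) = x^3 - 12*x^2 + 48*x - 64
which factors as (x - 4)^3. The eigenvalues (with algebraic multiplicities) are λ = 4 with multiplicity 3.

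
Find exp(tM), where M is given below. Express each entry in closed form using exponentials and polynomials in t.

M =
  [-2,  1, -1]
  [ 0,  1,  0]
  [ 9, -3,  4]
e^{tM} =
  [-3*t*exp(t) + exp(t), t*exp(t), -t*exp(t)]
  [0, exp(t), 0]
  [9*t*exp(t), -3*t*exp(t), 3*t*exp(t) + exp(t)]

Strategy: write M = P · J · P⁻¹ where J is a Jordan canonical form, so e^{tM} = P · e^{tJ} · P⁻¹, and e^{tJ} can be computed block-by-block.

M has Jordan form
J =
  [1, 1, 0]
  [0, 1, 0]
  [0, 0, 1]
(up to reordering of blocks).

Per-block formulas:
  For a 2×2 Jordan block J_2(1): exp(t · J_2(1)) = e^(1t)·(I + t·N), where N is the 2×2 nilpotent shift.
  For a 1×1 block at λ = 1: exp(t · [1]) = [e^(1t)].

After assembling e^{tJ} and conjugating by P, we get:

e^{tM} =
  [-3*t*exp(t) + exp(t), t*exp(t), -t*exp(t)]
  [0, exp(t), 0]
  [9*t*exp(t), -3*t*exp(t), 3*t*exp(t) + exp(t)]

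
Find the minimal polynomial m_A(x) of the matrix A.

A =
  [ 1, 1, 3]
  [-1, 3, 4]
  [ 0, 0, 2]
x^3 - 6*x^2 + 12*x - 8

The characteristic polynomial is χ_A(x) = (x - 2)^3, so the eigenvalues are known. The minimal polynomial is
  m_A(x) = Π_λ (x − λ)^{k_λ}
where k_λ is the size of the *largest* Jordan block for λ (equivalently, the smallest k with (A − λI)^k v = 0 for every generalised eigenvector v of λ).

  λ = 2: largest Jordan block has size 3, contributing (x − 2)^3

So m_A(x) = (x - 2)^3 = x^3 - 6*x^2 + 12*x - 8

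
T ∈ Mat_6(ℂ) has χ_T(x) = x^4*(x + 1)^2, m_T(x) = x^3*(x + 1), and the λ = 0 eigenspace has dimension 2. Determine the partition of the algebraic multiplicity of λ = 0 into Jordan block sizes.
Block sizes for λ = 0: [3, 1]

Step 1 — from the characteristic polynomial, algebraic multiplicity of λ = 0 is 4. From dim ker(T − (0)·I) = 2, there are exactly 2 Jordan blocks for λ = 0.
Step 2 — from the minimal polynomial, the factor (x − 0)^3 tells us the largest block for λ = 0 has size 3.
Step 3 — with total size 4, 2 blocks, and largest block 3, the block sizes (in nonincreasing order) are [3, 1].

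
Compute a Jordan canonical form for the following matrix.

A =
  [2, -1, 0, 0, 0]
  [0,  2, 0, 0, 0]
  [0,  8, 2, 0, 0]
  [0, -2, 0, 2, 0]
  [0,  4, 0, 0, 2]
J_2(2) ⊕ J_1(2) ⊕ J_1(2) ⊕ J_1(2)

The characteristic polynomial is
  det(x·I − A) = x^5 - 10*x^4 + 40*x^3 - 80*x^2 + 80*x - 32 = (x - 2)^5

Eigenvalues and multiplicities (the geometric multiplicity of λ is n − rank(A − λI), which equals the number of Jordan blocks for λ):
  λ = 2: algebraic multiplicity = 5, geometric multiplicity = 4

Determining the block sizes for each eigenvalue:
  λ = 2: 4 blocks summing to 5 forces exactly one block of size 2 and the rest size 1 → block sizes [2, 1, 1, 1]

Assembling the blocks gives a Jordan form
J =
  [2, 1, 0, 0, 0]
  [0, 2, 0, 0, 0]
  [0, 0, 2, 0, 0]
  [0, 0, 0, 2, 0]
  [0, 0, 0, 0, 2]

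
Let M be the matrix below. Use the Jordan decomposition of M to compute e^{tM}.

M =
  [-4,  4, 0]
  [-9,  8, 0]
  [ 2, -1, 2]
e^{tM} =
  [-6*t*exp(2*t) + exp(2*t), 4*t*exp(2*t), 0]
  [-9*t*exp(2*t), 6*t*exp(2*t) + exp(2*t), 0]
  [-3*t^2*exp(2*t)/2 + 2*t*exp(2*t), t^2*exp(2*t) - t*exp(2*t), exp(2*t)]

Strategy: write M = P · J · P⁻¹ where J is a Jordan canonical form, so e^{tM} = P · e^{tJ} · P⁻¹, and e^{tJ} can be computed block-by-block.

M has Jordan form
J =
  [2, 1, 0]
  [0, 2, 1]
  [0, 0, 2]
(up to reordering of blocks).

Per-block formulas:
  For a 3×3 Jordan block J_3(2): exp(t · J_3(2)) = e^(2t)·(I + t·N + (t^2/2)·N^2), where N is the 3×3 nilpotent shift.

After assembling e^{tJ} and conjugating by P, we get:

e^{tM} =
  [-6*t*exp(2*t) + exp(2*t), 4*t*exp(2*t), 0]
  [-9*t*exp(2*t), 6*t*exp(2*t) + exp(2*t), 0]
  [-3*t^2*exp(2*t)/2 + 2*t*exp(2*t), t^2*exp(2*t) - t*exp(2*t), exp(2*t)]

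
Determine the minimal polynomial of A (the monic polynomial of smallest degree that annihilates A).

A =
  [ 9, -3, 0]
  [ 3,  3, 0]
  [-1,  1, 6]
x^2 - 12*x + 36

The characteristic polynomial is χ_A(x) = (x - 6)^3, so the eigenvalues are known. The minimal polynomial is
  m_A(x) = Π_λ (x − λ)^{k_λ}
where k_λ is the size of the *largest* Jordan block for λ (equivalently, the smallest k with (A − λI)^k v = 0 for every generalised eigenvector v of λ).

  λ = 6: largest Jordan block has size 2, contributing (x − 6)^2

So m_A(x) = (x - 6)^2 = x^2 - 12*x + 36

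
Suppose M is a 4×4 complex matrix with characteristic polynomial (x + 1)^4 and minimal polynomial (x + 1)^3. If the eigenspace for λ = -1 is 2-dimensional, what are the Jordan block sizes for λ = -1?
Block sizes for λ = -1: [3, 1]

Step 1 — from the characteristic polynomial, algebraic multiplicity of λ = -1 is 4. From dim ker(M − (-1)·I) = 2, there are exactly 2 Jordan blocks for λ = -1.
Step 2 — from the minimal polynomial, the factor (x + 1)^3 tells us the largest block for λ = -1 has size 3.
Step 3 — with total size 4, 2 blocks, and largest block 3, the block sizes (in nonincreasing order) are [3, 1].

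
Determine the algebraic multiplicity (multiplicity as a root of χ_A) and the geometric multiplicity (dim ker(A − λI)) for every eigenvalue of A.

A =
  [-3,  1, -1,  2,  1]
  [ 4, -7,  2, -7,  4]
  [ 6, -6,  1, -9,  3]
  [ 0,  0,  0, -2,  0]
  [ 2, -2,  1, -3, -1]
λ = -3: alg = 2, geom = 1; λ = -2: alg = 3, geom = 2

Step 1 — factor the characteristic polynomial to read off the algebraic multiplicities:
  χ_A(x) = (x + 2)^3*(x + 3)^2

Step 2 — compute geometric multiplicities via the rank-nullity identity g(λ) = n − rank(A − λI):
  rank(A − (-3)·I) = 4, so dim ker(A − (-3)·I) = n − 4 = 1
  rank(A − (-2)·I) = 3, so dim ker(A − (-2)·I) = n − 3 = 2

Summary:
  λ = -3: algebraic multiplicity = 2, geometric multiplicity = 1
  λ = -2: algebraic multiplicity = 3, geometric multiplicity = 2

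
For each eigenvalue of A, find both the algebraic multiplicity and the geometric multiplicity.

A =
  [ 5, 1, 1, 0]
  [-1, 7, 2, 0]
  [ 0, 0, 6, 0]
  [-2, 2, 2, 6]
λ = 6: alg = 4, geom = 2

Step 1 — factor the characteristic polynomial to read off the algebraic multiplicities:
  χ_A(x) = (x - 6)^4

Step 2 — compute geometric multiplicities via the rank-nullity identity g(λ) = n − rank(A − λI):
  rank(A − (6)·I) = 2, so dim ker(A − (6)·I) = n − 2 = 2

Summary:
  λ = 6: algebraic multiplicity = 4, geometric multiplicity = 2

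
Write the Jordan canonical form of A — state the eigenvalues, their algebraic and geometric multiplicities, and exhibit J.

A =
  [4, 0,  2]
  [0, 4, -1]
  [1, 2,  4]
J_3(4)

The characteristic polynomial is
  det(x·I − A) = x^3 - 12*x^2 + 48*x - 64 = (x - 4)^3

Eigenvalues and multiplicities (the geometric multiplicity of λ is n − rank(A − λI), which equals the number of Jordan blocks for λ):
  λ = 4: algebraic multiplicity = 3, geometric multiplicity = 1

Determining the block sizes for each eigenvalue:
  λ = 4: one block (gm = 1), so the single block has size am = 3 → block sizes [3]

Assembling the blocks gives a Jordan form
J =
  [4, 1, 0]
  [0, 4, 1]
  [0, 0, 4]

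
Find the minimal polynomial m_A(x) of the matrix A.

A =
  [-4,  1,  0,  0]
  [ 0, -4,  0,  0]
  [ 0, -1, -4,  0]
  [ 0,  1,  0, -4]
x^2 + 8*x + 16

The characteristic polynomial is χ_A(x) = (x + 4)^4, so the eigenvalues are known. The minimal polynomial is
  m_A(x) = Π_λ (x − λ)^{k_λ}
where k_λ is the size of the *largest* Jordan block for λ (equivalently, the smallest k with (A − λI)^k v = 0 for every generalised eigenvector v of λ).

  λ = -4: largest Jordan block has size 2, contributing (x + 4)^2

So m_A(x) = (x + 4)^2 = x^2 + 8*x + 16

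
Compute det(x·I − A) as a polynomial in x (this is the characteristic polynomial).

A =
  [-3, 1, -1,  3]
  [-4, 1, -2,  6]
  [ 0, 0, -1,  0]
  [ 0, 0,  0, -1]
x^4 + 4*x^3 + 6*x^2 + 4*x + 1

Expanding det(x·I − A) (e.g. by cofactor expansion or by noting that A is similar to its Jordan form J, which has the same characteristic polynomial as A) gives
  χ_A(x) = x^4 + 4*x^3 + 6*x^2 + 4*x + 1
which factors as (x + 1)^4. The eigenvalues (with algebraic multiplicities) are λ = -1 with multiplicity 4.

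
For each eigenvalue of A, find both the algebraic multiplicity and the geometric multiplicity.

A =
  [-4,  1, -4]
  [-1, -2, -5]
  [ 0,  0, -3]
λ = -3: alg = 3, geom = 1

Step 1 — factor the characteristic polynomial to read off the algebraic multiplicities:
  χ_A(x) = (x + 3)^3

Step 2 — compute geometric multiplicities via the rank-nullity identity g(λ) = n − rank(A − λI):
  rank(A − (-3)·I) = 2, so dim ker(A − (-3)·I) = n − 2 = 1

Summary:
  λ = -3: algebraic multiplicity = 3, geometric multiplicity = 1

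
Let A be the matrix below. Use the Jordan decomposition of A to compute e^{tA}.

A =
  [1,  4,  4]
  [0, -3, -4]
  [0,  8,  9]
e^{tA} =
  [exp(t), exp(5*t) - exp(t), exp(5*t) - exp(t)]
  [0, -exp(5*t) + 2*exp(t), -exp(5*t) + exp(t)]
  [0, 2*exp(5*t) - 2*exp(t), 2*exp(5*t) - exp(t)]

Strategy: write A = P · J · P⁻¹ where J is a Jordan canonical form, so e^{tA} = P · e^{tJ} · P⁻¹, and e^{tJ} can be computed block-by-block.

A has Jordan form
J =
  [1, 0, 0]
  [0, 1, 0]
  [0, 0, 5]
(up to reordering of blocks).

Per-block formulas:
  For a 1×1 block at λ = 1: exp(t · [1]) = [e^(1t)].
  For a 1×1 block at λ = 5: exp(t · [5]) = [e^(5t)].

After assembling e^{tJ} and conjugating by P, we get:

e^{tA} =
  [exp(t), exp(5*t) - exp(t), exp(5*t) - exp(t)]
  [0, -exp(5*t) + 2*exp(t), -exp(5*t) + exp(t)]
  [0, 2*exp(5*t) - 2*exp(t), 2*exp(5*t) - exp(t)]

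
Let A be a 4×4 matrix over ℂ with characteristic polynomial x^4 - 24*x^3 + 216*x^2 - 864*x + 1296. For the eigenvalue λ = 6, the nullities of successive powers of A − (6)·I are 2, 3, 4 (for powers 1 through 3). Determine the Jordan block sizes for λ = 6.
Block sizes for λ = 6: [3, 1]

From the dimensions of kernels of powers, the number of Jordan blocks of size at least j is d_j − d_{j−1} where d_j = dim ker(N^j) (with d_0 = 0). Computing the differences gives [2, 1, 1].
The number of blocks of size exactly k is (#blocks of size ≥ k) − (#blocks of size ≥ k + 1), so the partition is: 1 block(s) of size 1, 1 block(s) of size 3.
In nonincreasing order the block sizes are [3, 1].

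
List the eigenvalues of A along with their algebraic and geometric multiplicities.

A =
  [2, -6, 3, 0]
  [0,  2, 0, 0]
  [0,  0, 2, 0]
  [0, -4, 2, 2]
λ = 2: alg = 4, geom = 3

Step 1 — factor the characteristic polynomial to read off the algebraic multiplicities:
  χ_A(x) = (x - 2)^4

Step 2 — compute geometric multiplicities via the rank-nullity identity g(λ) = n − rank(A − λI):
  rank(A − (2)·I) = 1, so dim ker(A − (2)·I) = n − 1 = 3

Summary:
  λ = 2: algebraic multiplicity = 4, geometric multiplicity = 3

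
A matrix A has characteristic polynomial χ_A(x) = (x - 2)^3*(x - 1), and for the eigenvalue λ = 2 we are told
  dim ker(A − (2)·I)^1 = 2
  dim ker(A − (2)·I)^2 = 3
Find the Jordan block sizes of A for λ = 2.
Block sizes for λ = 2: [2, 1]

From the dimensions of kernels of powers, the number of Jordan blocks of size at least j is d_j − d_{j−1} where d_j = dim ker(N^j) (with d_0 = 0). Computing the differences gives [2, 1].
The number of blocks of size exactly k is (#blocks of size ≥ k) − (#blocks of size ≥ k + 1), so the partition is: 1 block(s) of size 1, 1 block(s) of size 2.
In nonincreasing order the block sizes are [2, 1].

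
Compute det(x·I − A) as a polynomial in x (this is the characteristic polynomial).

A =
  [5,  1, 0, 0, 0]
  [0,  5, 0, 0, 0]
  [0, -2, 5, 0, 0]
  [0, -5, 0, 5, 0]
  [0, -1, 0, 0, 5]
x^5 - 25*x^4 + 250*x^3 - 1250*x^2 + 3125*x - 3125

Expanding det(x·I − A) (e.g. by cofactor expansion or by noting that A is similar to its Jordan form J, which has the same characteristic polynomial as A) gives
  χ_A(x) = x^5 - 25*x^4 + 250*x^3 - 1250*x^2 + 3125*x - 3125
which factors as (x - 5)^5. The eigenvalues (with algebraic multiplicities) are λ = 5 with multiplicity 5.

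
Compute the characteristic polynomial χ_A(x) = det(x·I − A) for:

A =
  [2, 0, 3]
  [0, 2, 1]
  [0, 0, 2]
x^3 - 6*x^2 + 12*x - 8

Expanding det(x·I − A) (e.g. by cofactor expansion or by noting that A is similar to its Jordan form J, which has the same characteristic polynomial as A) gives
  χ_A(x) = x^3 - 6*x^2 + 12*x - 8
which factors as (x - 2)^3. The eigenvalues (with algebraic multiplicities) are λ = 2 with multiplicity 3.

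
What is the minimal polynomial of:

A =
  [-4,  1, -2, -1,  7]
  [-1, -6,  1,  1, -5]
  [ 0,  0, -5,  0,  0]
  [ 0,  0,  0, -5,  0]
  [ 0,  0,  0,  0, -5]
x^3 + 15*x^2 + 75*x + 125

The characteristic polynomial is χ_A(x) = (x + 5)^5, so the eigenvalues are known. The minimal polynomial is
  m_A(x) = Π_λ (x − λ)^{k_λ}
where k_λ is the size of the *largest* Jordan block for λ (equivalently, the smallest k with (A − λI)^k v = 0 for every generalised eigenvector v of λ).

  λ = -5: largest Jordan block has size 3, contributing (x + 5)^3

So m_A(x) = (x + 5)^3 = x^3 + 15*x^2 + 75*x + 125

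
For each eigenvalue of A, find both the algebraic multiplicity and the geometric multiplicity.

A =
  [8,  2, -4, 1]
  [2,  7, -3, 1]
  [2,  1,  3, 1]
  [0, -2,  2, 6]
λ = 6: alg = 4, geom = 2

Step 1 — factor the characteristic polynomial to read off the algebraic multiplicities:
  χ_A(x) = (x - 6)^4

Step 2 — compute geometric multiplicities via the rank-nullity identity g(λ) = n − rank(A − λI):
  rank(A − (6)·I) = 2, so dim ker(A − (6)·I) = n − 2 = 2

Summary:
  λ = 6: algebraic multiplicity = 4, geometric multiplicity = 2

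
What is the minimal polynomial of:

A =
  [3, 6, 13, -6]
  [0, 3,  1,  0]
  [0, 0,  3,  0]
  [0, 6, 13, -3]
x^3 - 3*x^2 - 9*x + 27

The characteristic polynomial is χ_A(x) = (x - 3)^3*(x + 3), so the eigenvalues are known. The minimal polynomial is
  m_A(x) = Π_λ (x − λ)^{k_λ}
where k_λ is the size of the *largest* Jordan block for λ (equivalently, the smallest k with (A − λI)^k v = 0 for every generalised eigenvector v of λ).

  λ = -3: largest Jordan block has size 1, contributing (x + 3)
  λ = 3: largest Jordan block has size 2, contributing (x − 3)^2

So m_A(x) = (x - 3)^2*(x + 3) = x^3 - 3*x^2 - 9*x + 27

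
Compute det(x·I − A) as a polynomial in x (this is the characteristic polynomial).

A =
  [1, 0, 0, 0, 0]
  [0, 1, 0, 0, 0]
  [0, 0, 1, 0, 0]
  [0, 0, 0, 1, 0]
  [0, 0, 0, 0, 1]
x^5 - 5*x^4 + 10*x^3 - 10*x^2 + 5*x - 1

Expanding det(x·I − A) (e.g. by cofactor expansion or by noting that A is similar to its Jordan form J, which has the same characteristic polynomial as A) gives
  χ_A(x) = x^5 - 5*x^4 + 10*x^3 - 10*x^2 + 5*x - 1
which factors as (x - 1)^5. The eigenvalues (with algebraic multiplicities) are λ = 1 with multiplicity 5.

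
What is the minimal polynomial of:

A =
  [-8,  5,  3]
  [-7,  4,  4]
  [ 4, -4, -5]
x^3 + 9*x^2 + 27*x + 27

The characteristic polynomial is χ_A(x) = (x + 3)^3, so the eigenvalues are known. The minimal polynomial is
  m_A(x) = Π_λ (x − λ)^{k_λ}
where k_λ is the size of the *largest* Jordan block for λ (equivalently, the smallest k with (A − λI)^k v = 0 for every generalised eigenvector v of λ).

  λ = -3: largest Jordan block has size 3, contributing (x + 3)^3

So m_A(x) = (x + 3)^3 = x^3 + 9*x^2 + 27*x + 27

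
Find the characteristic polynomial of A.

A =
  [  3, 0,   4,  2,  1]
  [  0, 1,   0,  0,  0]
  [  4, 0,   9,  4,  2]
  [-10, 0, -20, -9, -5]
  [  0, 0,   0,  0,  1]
x^5 - 5*x^4 + 10*x^3 - 10*x^2 + 5*x - 1

Expanding det(x·I − A) (e.g. by cofactor expansion or by noting that A is similar to its Jordan form J, which has the same characteristic polynomial as A) gives
  χ_A(x) = x^5 - 5*x^4 + 10*x^3 - 10*x^2 + 5*x - 1
which factors as (x - 1)^5. The eigenvalues (with algebraic multiplicities) are λ = 1 with multiplicity 5.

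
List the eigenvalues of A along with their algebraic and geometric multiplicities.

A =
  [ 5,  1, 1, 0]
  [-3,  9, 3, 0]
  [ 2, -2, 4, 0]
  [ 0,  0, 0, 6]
λ = 6: alg = 4, geom = 3

Step 1 — factor the characteristic polynomial to read off the algebraic multiplicities:
  χ_A(x) = (x - 6)^4

Step 2 — compute geometric multiplicities via the rank-nullity identity g(λ) = n − rank(A − λI):
  rank(A − (6)·I) = 1, so dim ker(A − (6)·I) = n − 1 = 3

Summary:
  λ = 6: algebraic multiplicity = 4, geometric multiplicity = 3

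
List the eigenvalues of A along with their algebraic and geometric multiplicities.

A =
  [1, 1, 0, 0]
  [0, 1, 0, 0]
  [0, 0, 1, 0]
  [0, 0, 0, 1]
λ = 1: alg = 4, geom = 3

Step 1 — factor the characteristic polynomial to read off the algebraic multiplicities:
  χ_A(x) = (x - 1)^4

Step 2 — compute geometric multiplicities via the rank-nullity identity g(λ) = n − rank(A − λI):
  rank(A − (1)·I) = 1, so dim ker(A − (1)·I) = n − 1 = 3

Summary:
  λ = 1: algebraic multiplicity = 4, geometric multiplicity = 3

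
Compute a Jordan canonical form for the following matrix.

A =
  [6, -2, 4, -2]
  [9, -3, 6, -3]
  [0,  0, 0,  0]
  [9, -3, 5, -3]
J_3(0) ⊕ J_1(0)

The characteristic polynomial is
  det(x·I − A) = x^4

Eigenvalues and multiplicities (the geometric multiplicity of λ is n − rank(A − λI), which equals the number of Jordan blocks for λ):
  λ = 0: algebraic multiplicity = 4, geometric multiplicity = 2

Determining the block sizes for each eigenvalue:
  λ = 0: with am = 4 and gm = 2, the partition is not yet determined (e.g. several partitions of 4 into 2 parts exist). Let N = A − (0)·I. Computing rank(N^1) = 2, rank(N^2) = 1, rank(N^3) = 0; the number of blocks of size ≥ j is rank(N^{j−1}) − rank(N^j), giving [2, 1, 1]. So we have 1 block(s) of size 3, 1 block(s) of size 1 → block sizes [3, 1]

Assembling the blocks gives a Jordan form
J =
  [0, 1, 0, 0]
  [0, 0, 1, 0]
  [0, 0, 0, 0]
  [0, 0, 0, 0]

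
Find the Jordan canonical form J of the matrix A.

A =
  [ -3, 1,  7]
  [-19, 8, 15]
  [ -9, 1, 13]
J_3(6)

The characteristic polynomial is
  det(x·I − A) = x^3 - 18*x^2 + 108*x - 216 = (x - 6)^3

Eigenvalues and multiplicities (the geometric multiplicity of λ is n − rank(A − λI), which equals the number of Jordan blocks for λ):
  λ = 6: algebraic multiplicity = 3, geometric multiplicity = 1

Determining the block sizes for each eigenvalue:
  λ = 6: one block (gm = 1), so the single block has size am = 3 → block sizes [3]

Assembling the blocks gives a Jordan form
J =
  [6, 1, 0]
  [0, 6, 1]
  [0, 0, 6]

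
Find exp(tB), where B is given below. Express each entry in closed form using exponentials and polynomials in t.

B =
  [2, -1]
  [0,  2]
e^{tB} =
  [exp(2*t), -t*exp(2*t)]
  [0, exp(2*t)]

Strategy: write B = P · J · P⁻¹ where J is a Jordan canonical form, so e^{tB} = P · e^{tJ} · P⁻¹, and e^{tJ} can be computed block-by-block.

B has Jordan form
J =
  [2, 1]
  [0, 2]
(up to reordering of blocks).

Per-block formulas:
  For a 2×2 Jordan block J_2(2): exp(t · J_2(2)) = e^(2t)·(I + t·N), where N is the 2×2 nilpotent shift.

After assembling e^{tJ} and conjugating by P, we get:

e^{tB} =
  [exp(2*t), -t*exp(2*t)]
  [0, exp(2*t)]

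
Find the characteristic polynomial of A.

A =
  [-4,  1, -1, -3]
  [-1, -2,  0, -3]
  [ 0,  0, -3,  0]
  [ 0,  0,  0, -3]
x^4 + 12*x^3 + 54*x^2 + 108*x + 81

Expanding det(x·I − A) (e.g. by cofactor expansion or by noting that A is similar to its Jordan form J, which has the same characteristic polynomial as A) gives
  χ_A(x) = x^4 + 12*x^3 + 54*x^2 + 108*x + 81
which factors as (x + 3)^4. The eigenvalues (with algebraic multiplicities) are λ = -3 with multiplicity 4.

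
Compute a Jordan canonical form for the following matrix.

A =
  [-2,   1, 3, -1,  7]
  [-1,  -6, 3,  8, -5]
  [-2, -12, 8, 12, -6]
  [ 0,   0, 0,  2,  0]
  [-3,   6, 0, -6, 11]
J_3(2) ⊕ J_1(2) ⊕ J_1(5)

The characteristic polynomial is
  det(x·I − A) = x^5 - 13*x^4 + 64*x^3 - 152*x^2 + 176*x - 80 = (x - 5)*(x - 2)^4

Eigenvalues and multiplicities (the geometric multiplicity of λ is n − rank(A − λI), which equals the number of Jordan blocks for λ):
  λ = 2: algebraic multiplicity = 4, geometric multiplicity = 2
  λ = 5: algebraic multiplicity = 1, geometric multiplicity = 1

Determining the block sizes for each eigenvalue:
  λ = 2: with am = 4 and gm = 2, the partition is not yet determined (e.g. several partitions of 4 into 2 parts exist). Let N = A − (2)·I. Computing rank(N^1) = 3, rank(N^2) = 2, rank(N^3) = 1; the number of blocks of size ≥ j is rank(N^{j−1}) − rank(N^j), giving [2, 1, 1]. So we have 1 block(s) of size 3, 1 block(s) of size 1 → block sizes [3, 1]
  λ = 5: one block (gm = 1), so the single block has size am = 1 → block sizes [1]

Assembling the blocks gives a Jordan form
J =
  [2, 1, 0, 0, 0]
  [0, 2, 1, 0, 0]
  [0, 0, 2, 0, 0]
  [0, 0, 0, 2, 0]
  [0, 0, 0, 0, 5]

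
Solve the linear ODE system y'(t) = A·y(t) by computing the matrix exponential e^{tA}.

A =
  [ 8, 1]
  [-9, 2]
e^{tA} =
  [3*t*exp(5*t) + exp(5*t), t*exp(5*t)]
  [-9*t*exp(5*t), -3*t*exp(5*t) + exp(5*t)]

Strategy: write A = P · J · P⁻¹ where J is a Jordan canonical form, so e^{tA} = P · e^{tJ} · P⁻¹, and e^{tJ} can be computed block-by-block.

A has Jordan form
J =
  [5, 1]
  [0, 5]
(up to reordering of blocks).

Per-block formulas:
  For a 2×2 Jordan block J_2(5): exp(t · J_2(5)) = e^(5t)·(I + t·N), where N is the 2×2 nilpotent shift.

After assembling e^{tJ} and conjugating by P, we get:

e^{tA} =
  [3*t*exp(5*t) + exp(5*t), t*exp(5*t)]
  [-9*t*exp(5*t), -3*t*exp(5*t) + exp(5*t)]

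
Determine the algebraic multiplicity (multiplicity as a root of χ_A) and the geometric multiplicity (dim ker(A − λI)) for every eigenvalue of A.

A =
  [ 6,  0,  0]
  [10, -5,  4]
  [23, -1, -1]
λ = -3: alg = 2, geom = 1; λ = 6: alg = 1, geom = 1

Step 1 — factor the characteristic polynomial to read off the algebraic multiplicities:
  χ_A(x) = (x - 6)*(x + 3)^2

Step 2 — compute geometric multiplicities via the rank-nullity identity g(λ) = n − rank(A − λI):
  rank(A − (-3)·I) = 2, so dim ker(A − (-3)·I) = n − 2 = 1
  rank(A − (6)·I) = 2, so dim ker(A − (6)·I) = n − 2 = 1

Summary:
  λ = -3: algebraic multiplicity = 2, geometric multiplicity = 1
  λ = 6: algebraic multiplicity = 1, geometric multiplicity = 1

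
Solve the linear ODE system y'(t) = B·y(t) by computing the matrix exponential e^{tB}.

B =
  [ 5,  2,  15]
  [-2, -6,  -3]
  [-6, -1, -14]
e^{tB} =
  [3*t^2*exp(-5*t) + 10*t*exp(-5*t) + exp(-5*t), 3*t^2*exp(-5*t)/2 + 2*t*exp(-5*t), 9*t^2*exp(-5*t)/2 + 15*t*exp(-5*t)]
  [-2*t*exp(-5*t), -t*exp(-5*t) + exp(-5*t), -3*t*exp(-5*t)]
  [-2*t^2*exp(-5*t) - 6*t*exp(-5*t), -t^2*exp(-5*t) - t*exp(-5*t), -3*t^2*exp(-5*t) - 9*t*exp(-5*t) + exp(-5*t)]

Strategy: write B = P · J · P⁻¹ where J is a Jordan canonical form, so e^{tB} = P · e^{tJ} · P⁻¹, and e^{tJ} can be computed block-by-block.

B has Jordan form
J =
  [-5,  1,  0]
  [ 0, -5,  1]
  [ 0,  0, -5]
(up to reordering of blocks).

Per-block formulas:
  For a 3×3 Jordan block J_3(-5): exp(t · J_3(-5)) = e^(-5t)·(I + t·N + (t^2/2)·N^2), where N is the 3×3 nilpotent shift.

After assembling e^{tJ} and conjugating by P, we get:

e^{tB} =
  [3*t^2*exp(-5*t) + 10*t*exp(-5*t) + exp(-5*t), 3*t^2*exp(-5*t)/2 + 2*t*exp(-5*t), 9*t^2*exp(-5*t)/2 + 15*t*exp(-5*t)]
  [-2*t*exp(-5*t), -t*exp(-5*t) + exp(-5*t), -3*t*exp(-5*t)]
  [-2*t^2*exp(-5*t) - 6*t*exp(-5*t), -t^2*exp(-5*t) - t*exp(-5*t), -3*t^2*exp(-5*t) - 9*t*exp(-5*t) + exp(-5*t)]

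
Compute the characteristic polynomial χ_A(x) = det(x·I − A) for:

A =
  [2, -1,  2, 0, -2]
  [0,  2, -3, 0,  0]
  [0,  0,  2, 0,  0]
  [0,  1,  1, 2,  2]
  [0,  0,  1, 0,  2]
x^5 - 10*x^4 + 40*x^3 - 80*x^2 + 80*x - 32

Expanding det(x·I − A) (e.g. by cofactor expansion or by noting that A is similar to its Jordan form J, which has the same characteristic polynomial as A) gives
  χ_A(x) = x^5 - 10*x^4 + 40*x^3 - 80*x^2 + 80*x - 32
which factors as (x - 2)^5. The eigenvalues (with algebraic multiplicities) are λ = 2 with multiplicity 5.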